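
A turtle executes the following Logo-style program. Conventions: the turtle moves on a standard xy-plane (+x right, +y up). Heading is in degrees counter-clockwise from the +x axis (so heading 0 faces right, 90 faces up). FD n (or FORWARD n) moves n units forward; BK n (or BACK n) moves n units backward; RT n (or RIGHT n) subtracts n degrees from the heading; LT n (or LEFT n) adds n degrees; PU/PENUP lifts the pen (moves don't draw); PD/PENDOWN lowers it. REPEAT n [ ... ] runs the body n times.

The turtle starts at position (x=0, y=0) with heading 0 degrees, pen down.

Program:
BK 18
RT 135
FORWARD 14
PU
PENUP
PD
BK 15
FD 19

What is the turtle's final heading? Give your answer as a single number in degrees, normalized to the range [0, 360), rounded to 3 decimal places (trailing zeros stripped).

Answer: 225

Derivation:
Executing turtle program step by step:
Start: pos=(0,0), heading=0, pen down
BK 18: (0,0) -> (-18,0) [heading=0, draw]
RT 135: heading 0 -> 225
FD 14: (-18,0) -> (-27.899,-9.899) [heading=225, draw]
PU: pen up
PU: pen up
PD: pen down
BK 15: (-27.899,-9.899) -> (-17.293,0.707) [heading=225, draw]
FD 19: (-17.293,0.707) -> (-30.728,-12.728) [heading=225, draw]
Final: pos=(-30.728,-12.728), heading=225, 4 segment(s) drawn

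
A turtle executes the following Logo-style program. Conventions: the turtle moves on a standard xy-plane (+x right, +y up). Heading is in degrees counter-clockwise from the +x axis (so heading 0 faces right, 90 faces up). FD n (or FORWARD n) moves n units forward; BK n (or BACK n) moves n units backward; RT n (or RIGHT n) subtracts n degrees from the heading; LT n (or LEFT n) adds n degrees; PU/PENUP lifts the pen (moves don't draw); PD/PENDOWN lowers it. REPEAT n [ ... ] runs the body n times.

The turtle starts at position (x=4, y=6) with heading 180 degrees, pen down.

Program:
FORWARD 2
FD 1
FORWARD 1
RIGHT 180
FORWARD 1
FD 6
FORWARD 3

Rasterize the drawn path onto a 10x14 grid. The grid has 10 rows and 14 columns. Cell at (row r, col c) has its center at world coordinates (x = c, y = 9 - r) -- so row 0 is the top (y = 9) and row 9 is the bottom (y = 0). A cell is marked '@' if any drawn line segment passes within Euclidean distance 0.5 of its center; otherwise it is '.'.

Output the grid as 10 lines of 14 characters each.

Answer: ..............
..............
..............
@@@@@@@@@@@...
..............
..............
..............
..............
..............
..............

Derivation:
Segment 0: (4,6) -> (2,6)
Segment 1: (2,6) -> (1,6)
Segment 2: (1,6) -> (0,6)
Segment 3: (0,6) -> (1,6)
Segment 4: (1,6) -> (7,6)
Segment 5: (7,6) -> (10,6)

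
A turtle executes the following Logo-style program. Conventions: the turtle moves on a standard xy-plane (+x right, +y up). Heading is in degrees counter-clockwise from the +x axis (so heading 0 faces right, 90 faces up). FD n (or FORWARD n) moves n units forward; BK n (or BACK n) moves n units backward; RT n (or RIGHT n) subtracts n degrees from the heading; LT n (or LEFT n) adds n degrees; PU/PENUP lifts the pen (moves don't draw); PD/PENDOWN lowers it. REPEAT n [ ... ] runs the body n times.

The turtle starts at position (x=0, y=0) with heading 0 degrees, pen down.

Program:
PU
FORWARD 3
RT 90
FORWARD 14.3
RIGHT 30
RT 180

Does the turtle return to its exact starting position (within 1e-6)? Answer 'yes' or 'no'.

Answer: no

Derivation:
Executing turtle program step by step:
Start: pos=(0,0), heading=0, pen down
PU: pen up
FD 3: (0,0) -> (3,0) [heading=0, move]
RT 90: heading 0 -> 270
FD 14.3: (3,0) -> (3,-14.3) [heading=270, move]
RT 30: heading 270 -> 240
RT 180: heading 240 -> 60
Final: pos=(3,-14.3), heading=60, 0 segment(s) drawn

Start position: (0, 0)
Final position: (3, -14.3)
Distance = 14.611; >= 1e-6 -> NOT closed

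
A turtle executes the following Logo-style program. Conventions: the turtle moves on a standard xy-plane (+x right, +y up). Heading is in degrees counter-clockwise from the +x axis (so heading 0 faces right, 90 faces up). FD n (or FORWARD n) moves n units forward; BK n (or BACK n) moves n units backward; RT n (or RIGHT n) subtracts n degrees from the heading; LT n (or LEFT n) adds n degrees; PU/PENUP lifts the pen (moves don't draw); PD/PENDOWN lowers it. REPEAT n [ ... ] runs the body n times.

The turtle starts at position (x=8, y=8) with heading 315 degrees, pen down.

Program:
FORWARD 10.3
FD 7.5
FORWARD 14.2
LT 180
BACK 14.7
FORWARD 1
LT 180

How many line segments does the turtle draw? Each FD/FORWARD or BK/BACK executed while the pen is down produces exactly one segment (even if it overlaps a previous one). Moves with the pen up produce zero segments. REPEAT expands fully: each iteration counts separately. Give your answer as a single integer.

Executing turtle program step by step:
Start: pos=(8,8), heading=315, pen down
FD 10.3: (8,8) -> (15.283,0.717) [heading=315, draw]
FD 7.5: (15.283,0.717) -> (20.587,-4.587) [heading=315, draw]
FD 14.2: (20.587,-4.587) -> (30.627,-14.627) [heading=315, draw]
LT 180: heading 315 -> 135
BK 14.7: (30.627,-14.627) -> (41.022,-25.022) [heading=135, draw]
FD 1: (41.022,-25.022) -> (40.315,-24.315) [heading=135, draw]
LT 180: heading 135 -> 315
Final: pos=(40.315,-24.315), heading=315, 5 segment(s) drawn
Segments drawn: 5

Answer: 5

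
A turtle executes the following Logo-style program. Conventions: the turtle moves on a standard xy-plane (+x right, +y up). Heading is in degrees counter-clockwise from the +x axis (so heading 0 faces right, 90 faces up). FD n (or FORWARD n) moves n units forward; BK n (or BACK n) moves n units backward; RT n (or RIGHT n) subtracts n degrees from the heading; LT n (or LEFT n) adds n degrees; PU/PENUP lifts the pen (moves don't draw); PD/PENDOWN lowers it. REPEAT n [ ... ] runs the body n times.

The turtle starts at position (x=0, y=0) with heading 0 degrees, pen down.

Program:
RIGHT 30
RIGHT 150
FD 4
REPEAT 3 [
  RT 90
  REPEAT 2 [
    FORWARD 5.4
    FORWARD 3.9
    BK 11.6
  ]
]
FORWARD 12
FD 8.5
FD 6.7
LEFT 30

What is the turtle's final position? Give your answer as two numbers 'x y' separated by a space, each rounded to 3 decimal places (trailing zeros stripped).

Executing turtle program step by step:
Start: pos=(0,0), heading=0, pen down
RT 30: heading 0 -> 330
RT 150: heading 330 -> 180
FD 4: (0,0) -> (-4,0) [heading=180, draw]
REPEAT 3 [
  -- iteration 1/3 --
  RT 90: heading 180 -> 90
  REPEAT 2 [
    -- iteration 1/2 --
    FD 5.4: (-4,0) -> (-4,5.4) [heading=90, draw]
    FD 3.9: (-4,5.4) -> (-4,9.3) [heading=90, draw]
    BK 11.6: (-4,9.3) -> (-4,-2.3) [heading=90, draw]
    -- iteration 2/2 --
    FD 5.4: (-4,-2.3) -> (-4,3.1) [heading=90, draw]
    FD 3.9: (-4,3.1) -> (-4,7) [heading=90, draw]
    BK 11.6: (-4,7) -> (-4,-4.6) [heading=90, draw]
  ]
  -- iteration 2/3 --
  RT 90: heading 90 -> 0
  REPEAT 2 [
    -- iteration 1/2 --
    FD 5.4: (-4,-4.6) -> (1.4,-4.6) [heading=0, draw]
    FD 3.9: (1.4,-4.6) -> (5.3,-4.6) [heading=0, draw]
    BK 11.6: (5.3,-4.6) -> (-6.3,-4.6) [heading=0, draw]
    -- iteration 2/2 --
    FD 5.4: (-6.3,-4.6) -> (-0.9,-4.6) [heading=0, draw]
    FD 3.9: (-0.9,-4.6) -> (3,-4.6) [heading=0, draw]
    BK 11.6: (3,-4.6) -> (-8.6,-4.6) [heading=0, draw]
  ]
  -- iteration 3/3 --
  RT 90: heading 0 -> 270
  REPEAT 2 [
    -- iteration 1/2 --
    FD 5.4: (-8.6,-4.6) -> (-8.6,-10) [heading=270, draw]
    FD 3.9: (-8.6,-10) -> (-8.6,-13.9) [heading=270, draw]
    BK 11.6: (-8.6,-13.9) -> (-8.6,-2.3) [heading=270, draw]
    -- iteration 2/2 --
    FD 5.4: (-8.6,-2.3) -> (-8.6,-7.7) [heading=270, draw]
    FD 3.9: (-8.6,-7.7) -> (-8.6,-11.6) [heading=270, draw]
    BK 11.6: (-8.6,-11.6) -> (-8.6,0) [heading=270, draw]
  ]
]
FD 12: (-8.6,0) -> (-8.6,-12) [heading=270, draw]
FD 8.5: (-8.6,-12) -> (-8.6,-20.5) [heading=270, draw]
FD 6.7: (-8.6,-20.5) -> (-8.6,-27.2) [heading=270, draw]
LT 30: heading 270 -> 300
Final: pos=(-8.6,-27.2), heading=300, 22 segment(s) drawn

Answer: -8.6 -27.2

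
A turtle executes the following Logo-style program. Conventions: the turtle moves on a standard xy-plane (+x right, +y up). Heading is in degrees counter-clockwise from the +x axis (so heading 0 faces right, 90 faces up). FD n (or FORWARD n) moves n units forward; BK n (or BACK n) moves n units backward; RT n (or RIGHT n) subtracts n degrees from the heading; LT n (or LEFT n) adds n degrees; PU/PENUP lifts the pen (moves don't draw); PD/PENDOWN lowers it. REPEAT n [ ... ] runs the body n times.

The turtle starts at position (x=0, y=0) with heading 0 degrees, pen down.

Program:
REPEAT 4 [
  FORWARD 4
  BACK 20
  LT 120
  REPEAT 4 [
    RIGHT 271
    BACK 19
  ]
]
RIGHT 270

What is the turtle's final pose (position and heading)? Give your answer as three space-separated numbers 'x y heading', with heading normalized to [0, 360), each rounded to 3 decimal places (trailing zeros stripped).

Executing turtle program step by step:
Start: pos=(0,0), heading=0, pen down
REPEAT 4 [
  -- iteration 1/4 --
  FD 4: (0,0) -> (4,0) [heading=0, draw]
  BK 20: (4,0) -> (-16,0) [heading=0, draw]
  LT 120: heading 0 -> 120
  REPEAT 4 [
    -- iteration 1/4 --
    RT 271: heading 120 -> 209
    BK 19: (-16,0) -> (0.618,9.211) [heading=209, draw]
    -- iteration 2/4 --
    RT 271: heading 209 -> 298
    BK 19: (0.618,9.211) -> (-8.302,25.987) [heading=298, draw]
    -- iteration 3/4 --
    RT 271: heading 298 -> 27
    BK 19: (-8.302,25.987) -> (-25.231,17.362) [heading=27, draw]
    -- iteration 4/4 --
    RT 271: heading 27 -> 116
    BK 19: (-25.231,17.362) -> (-16.902,0.284) [heading=116, draw]
  ]
  -- iteration 2/4 --
  FD 4: (-16.902,0.284) -> (-18.656,3.88) [heading=116, draw]
  BK 20: (-18.656,3.88) -> (-9.888,-14.096) [heading=116, draw]
  LT 120: heading 116 -> 236
  REPEAT 4 [
    -- iteration 1/4 --
    RT 271: heading 236 -> 325
    BK 19: (-9.888,-14.096) -> (-25.452,-3.198) [heading=325, draw]
    -- iteration 2/4 --
    RT 271: heading 325 -> 54
    BK 19: (-25.452,-3.198) -> (-36.62,-18.57) [heading=54, draw]
    -- iteration 3/4 --
    RT 271: heading 54 -> 143
    BK 19: (-36.62,-18.57) -> (-21.446,-30.004) [heading=143, draw]
    -- iteration 4/4 --
    RT 271: heading 143 -> 232
    BK 19: (-21.446,-30.004) -> (-9.748,-15.032) [heading=232, draw]
  ]
  -- iteration 3/4 --
  FD 4: (-9.748,-15.032) -> (-12.211,-18.184) [heading=232, draw]
  BK 20: (-12.211,-18.184) -> (0.102,-2.424) [heading=232, draw]
  LT 120: heading 232 -> 352
  REPEAT 4 [
    -- iteration 1/4 --
    RT 271: heading 352 -> 81
    BK 19: (0.102,-2.424) -> (-2.87,-21.19) [heading=81, draw]
    -- iteration 2/4 --
    RT 271: heading 81 -> 170
    BK 19: (-2.87,-21.19) -> (15.841,-24.489) [heading=170, draw]
    -- iteration 3/4 --
    RT 271: heading 170 -> 259
    BK 19: (15.841,-24.489) -> (19.467,-5.838) [heading=259, draw]
    -- iteration 4/4 --
    RT 271: heading 259 -> 348
    BK 19: (19.467,-5.838) -> (0.882,-1.888) [heading=348, draw]
  ]
  -- iteration 4/4 --
  FD 4: (0.882,-1.888) -> (4.794,-2.72) [heading=348, draw]
  BK 20: (4.794,-2.72) -> (-14.769,1.439) [heading=348, draw]
  LT 120: heading 348 -> 108
  REPEAT 4 [
    -- iteration 1/4 --
    RT 271: heading 108 -> 197
    BK 19: (-14.769,1.439) -> (3.401,6.994) [heading=197, draw]
    -- iteration 2/4 --
    RT 271: heading 197 -> 286
    BK 19: (3.401,6.994) -> (-1.836,25.258) [heading=286, draw]
    -- iteration 3/4 --
    RT 271: heading 286 -> 15
    BK 19: (-1.836,25.258) -> (-20.189,20.34) [heading=15, draw]
    -- iteration 4/4 --
    RT 271: heading 15 -> 104
    BK 19: (-20.189,20.34) -> (-15.592,1.905) [heading=104, draw]
  ]
]
RT 270: heading 104 -> 194
Final: pos=(-15.592,1.905), heading=194, 24 segment(s) drawn

Answer: -15.592 1.905 194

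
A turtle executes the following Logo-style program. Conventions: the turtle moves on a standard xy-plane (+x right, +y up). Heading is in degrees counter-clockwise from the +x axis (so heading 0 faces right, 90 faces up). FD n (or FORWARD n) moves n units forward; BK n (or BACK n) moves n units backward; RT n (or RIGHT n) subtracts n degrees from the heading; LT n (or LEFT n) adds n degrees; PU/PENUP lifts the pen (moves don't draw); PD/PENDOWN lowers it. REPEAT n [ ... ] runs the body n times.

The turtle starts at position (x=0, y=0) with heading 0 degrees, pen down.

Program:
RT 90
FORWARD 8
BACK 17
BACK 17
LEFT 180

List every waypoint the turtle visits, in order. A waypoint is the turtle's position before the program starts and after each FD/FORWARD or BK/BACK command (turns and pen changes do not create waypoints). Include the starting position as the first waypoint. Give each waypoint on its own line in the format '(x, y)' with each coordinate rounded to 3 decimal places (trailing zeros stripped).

Answer: (0, 0)
(0, -8)
(0, 9)
(0, 26)

Derivation:
Executing turtle program step by step:
Start: pos=(0,0), heading=0, pen down
RT 90: heading 0 -> 270
FD 8: (0,0) -> (0,-8) [heading=270, draw]
BK 17: (0,-8) -> (0,9) [heading=270, draw]
BK 17: (0,9) -> (0,26) [heading=270, draw]
LT 180: heading 270 -> 90
Final: pos=(0,26), heading=90, 3 segment(s) drawn
Waypoints (4 total):
(0, 0)
(0, -8)
(0, 9)
(0, 26)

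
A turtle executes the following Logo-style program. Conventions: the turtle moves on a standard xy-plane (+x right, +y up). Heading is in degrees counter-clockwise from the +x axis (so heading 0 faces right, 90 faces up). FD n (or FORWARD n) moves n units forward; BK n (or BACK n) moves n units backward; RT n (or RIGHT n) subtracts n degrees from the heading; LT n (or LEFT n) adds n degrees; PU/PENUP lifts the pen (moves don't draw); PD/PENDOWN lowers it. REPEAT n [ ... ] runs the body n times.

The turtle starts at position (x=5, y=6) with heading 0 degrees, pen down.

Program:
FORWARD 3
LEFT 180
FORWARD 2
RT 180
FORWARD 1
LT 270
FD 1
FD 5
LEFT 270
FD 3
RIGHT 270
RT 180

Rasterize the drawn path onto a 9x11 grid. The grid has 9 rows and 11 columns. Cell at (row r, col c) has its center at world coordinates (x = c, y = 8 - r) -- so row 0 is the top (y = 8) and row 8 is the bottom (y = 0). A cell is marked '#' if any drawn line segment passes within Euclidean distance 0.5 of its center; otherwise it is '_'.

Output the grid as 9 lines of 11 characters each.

Segment 0: (5,6) -> (8,6)
Segment 1: (8,6) -> (6,6)
Segment 2: (6,6) -> (7,6)
Segment 3: (7,6) -> (7,5)
Segment 4: (7,5) -> (7,0)
Segment 5: (7,0) -> (4,0)

Answer: ___________
___________
_____####__
_______#___
_______#___
_______#___
_______#___
_______#___
____####___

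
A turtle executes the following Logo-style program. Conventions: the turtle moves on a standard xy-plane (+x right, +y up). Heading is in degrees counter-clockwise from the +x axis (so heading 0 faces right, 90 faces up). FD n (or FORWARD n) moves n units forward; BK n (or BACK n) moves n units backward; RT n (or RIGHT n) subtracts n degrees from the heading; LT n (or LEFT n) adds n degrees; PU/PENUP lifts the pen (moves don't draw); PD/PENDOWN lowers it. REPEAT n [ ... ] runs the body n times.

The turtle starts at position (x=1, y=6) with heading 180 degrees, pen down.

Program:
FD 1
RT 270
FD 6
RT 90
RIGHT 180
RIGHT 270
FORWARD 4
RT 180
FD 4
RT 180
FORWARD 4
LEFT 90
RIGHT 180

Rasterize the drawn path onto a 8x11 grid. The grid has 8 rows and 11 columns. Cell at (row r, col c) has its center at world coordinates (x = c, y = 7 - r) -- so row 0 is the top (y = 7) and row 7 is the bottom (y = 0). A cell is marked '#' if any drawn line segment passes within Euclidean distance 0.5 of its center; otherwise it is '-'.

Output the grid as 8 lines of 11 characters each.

Segment 0: (1,6) -> (0,6)
Segment 1: (0,6) -> (0,0)
Segment 2: (0,0) -> (-0,4)
Segment 3: (-0,4) -> (0,0)
Segment 4: (0,0) -> (0,4)

Answer: -----------
##---------
#----------
#----------
#----------
#----------
#----------
#----------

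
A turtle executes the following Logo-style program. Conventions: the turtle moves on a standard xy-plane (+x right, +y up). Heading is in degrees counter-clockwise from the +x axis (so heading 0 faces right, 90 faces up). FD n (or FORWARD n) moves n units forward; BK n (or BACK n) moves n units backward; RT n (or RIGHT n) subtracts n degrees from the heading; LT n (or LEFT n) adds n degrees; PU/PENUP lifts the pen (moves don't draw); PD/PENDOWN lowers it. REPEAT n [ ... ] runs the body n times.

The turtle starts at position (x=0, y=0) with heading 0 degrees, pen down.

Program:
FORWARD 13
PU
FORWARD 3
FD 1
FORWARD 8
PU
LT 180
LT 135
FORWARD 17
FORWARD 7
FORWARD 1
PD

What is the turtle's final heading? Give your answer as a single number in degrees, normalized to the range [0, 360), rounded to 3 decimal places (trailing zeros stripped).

Executing turtle program step by step:
Start: pos=(0,0), heading=0, pen down
FD 13: (0,0) -> (13,0) [heading=0, draw]
PU: pen up
FD 3: (13,0) -> (16,0) [heading=0, move]
FD 1: (16,0) -> (17,0) [heading=0, move]
FD 8: (17,0) -> (25,0) [heading=0, move]
PU: pen up
LT 180: heading 0 -> 180
LT 135: heading 180 -> 315
FD 17: (25,0) -> (37.021,-12.021) [heading=315, move]
FD 7: (37.021,-12.021) -> (41.971,-16.971) [heading=315, move]
FD 1: (41.971,-16.971) -> (42.678,-17.678) [heading=315, move]
PD: pen down
Final: pos=(42.678,-17.678), heading=315, 1 segment(s) drawn

Answer: 315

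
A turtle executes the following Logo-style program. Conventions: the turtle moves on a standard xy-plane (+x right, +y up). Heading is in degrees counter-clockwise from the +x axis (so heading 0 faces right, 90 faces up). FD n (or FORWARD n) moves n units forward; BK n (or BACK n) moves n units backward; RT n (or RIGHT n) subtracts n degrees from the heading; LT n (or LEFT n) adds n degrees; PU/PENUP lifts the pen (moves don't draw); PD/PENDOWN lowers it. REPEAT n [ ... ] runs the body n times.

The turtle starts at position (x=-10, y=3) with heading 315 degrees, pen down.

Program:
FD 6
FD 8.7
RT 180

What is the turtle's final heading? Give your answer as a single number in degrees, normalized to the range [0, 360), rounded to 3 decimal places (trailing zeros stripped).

Answer: 135

Derivation:
Executing turtle program step by step:
Start: pos=(-10,3), heading=315, pen down
FD 6: (-10,3) -> (-5.757,-1.243) [heading=315, draw]
FD 8.7: (-5.757,-1.243) -> (0.394,-7.394) [heading=315, draw]
RT 180: heading 315 -> 135
Final: pos=(0.394,-7.394), heading=135, 2 segment(s) drawn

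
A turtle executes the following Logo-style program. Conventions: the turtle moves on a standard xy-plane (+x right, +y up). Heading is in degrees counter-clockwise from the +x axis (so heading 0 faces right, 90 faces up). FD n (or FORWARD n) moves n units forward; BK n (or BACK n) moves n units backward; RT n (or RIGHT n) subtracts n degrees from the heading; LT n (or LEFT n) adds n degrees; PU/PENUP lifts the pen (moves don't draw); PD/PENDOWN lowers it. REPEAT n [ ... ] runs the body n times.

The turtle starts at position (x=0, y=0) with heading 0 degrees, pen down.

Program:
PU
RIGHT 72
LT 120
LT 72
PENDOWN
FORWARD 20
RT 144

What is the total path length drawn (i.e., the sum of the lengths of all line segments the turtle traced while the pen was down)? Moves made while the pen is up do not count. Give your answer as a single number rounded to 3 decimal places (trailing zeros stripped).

Executing turtle program step by step:
Start: pos=(0,0), heading=0, pen down
PU: pen up
RT 72: heading 0 -> 288
LT 120: heading 288 -> 48
LT 72: heading 48 -> 120
PD: pen down
FD 20: (0,0) -> (-10,17.321) [heading=120, draw]
RT 144: heading 120 -> 336
Final: pos=(-10,17.321), heading=336, 1 segment(s) drawn

Segment lengths:
  seg 1: (0,0) -> (-10,17.321), length = 20
Total = 20

Answer: 20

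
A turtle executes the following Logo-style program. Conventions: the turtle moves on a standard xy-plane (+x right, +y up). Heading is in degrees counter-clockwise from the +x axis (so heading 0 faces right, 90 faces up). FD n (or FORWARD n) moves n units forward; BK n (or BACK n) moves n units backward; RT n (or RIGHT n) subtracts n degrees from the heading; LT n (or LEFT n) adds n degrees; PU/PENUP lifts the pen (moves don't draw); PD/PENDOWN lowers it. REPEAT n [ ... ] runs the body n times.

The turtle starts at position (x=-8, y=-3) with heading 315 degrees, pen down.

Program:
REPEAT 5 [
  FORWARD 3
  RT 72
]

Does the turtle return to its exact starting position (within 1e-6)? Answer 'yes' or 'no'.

Executing turtle program step by step:
Start: pos=(-8,-3), heading=315, pen down
REPEAT 5 [
  -- iteration 1/5 --
  FD 3: (-8,-3) -> (-5.879,-5.121) [heading=315, draw]
  RT 72: heading 315 -> 243
  -- iteration 2/5 --
  FD 3: (-5.879,-5.121) -> (-7.241,-7.794) [heading=243, draw]
  RT 72: heading 243 -> 171
  -- iteration 3/5 --
  FD 3: (-7.241,-7.794) -> (-10.204,-7.325) [heading=171, draw]
  RT 72: heading 171 -> 99
  -- iteration 4/5 --
  FD 3: (-10.204,-7.325) -> (-10.673,-4.362) [heading=99, draw]
  RT 72: heading 99 -> 27
  -- iteration 5/5 --
  FD 3: (-10.673,-4.362) -> (-8,-3) [heading=27, draw]
  RT 72: heading 27 -> 315
]
Final: pos=(-8,-3), heading=315, 5 segment(s) drawn

Start position: (-8, -3)
Final position: (-8, -3)
Distance = 0; < 1e-6 -> CLOSED

Answer: yes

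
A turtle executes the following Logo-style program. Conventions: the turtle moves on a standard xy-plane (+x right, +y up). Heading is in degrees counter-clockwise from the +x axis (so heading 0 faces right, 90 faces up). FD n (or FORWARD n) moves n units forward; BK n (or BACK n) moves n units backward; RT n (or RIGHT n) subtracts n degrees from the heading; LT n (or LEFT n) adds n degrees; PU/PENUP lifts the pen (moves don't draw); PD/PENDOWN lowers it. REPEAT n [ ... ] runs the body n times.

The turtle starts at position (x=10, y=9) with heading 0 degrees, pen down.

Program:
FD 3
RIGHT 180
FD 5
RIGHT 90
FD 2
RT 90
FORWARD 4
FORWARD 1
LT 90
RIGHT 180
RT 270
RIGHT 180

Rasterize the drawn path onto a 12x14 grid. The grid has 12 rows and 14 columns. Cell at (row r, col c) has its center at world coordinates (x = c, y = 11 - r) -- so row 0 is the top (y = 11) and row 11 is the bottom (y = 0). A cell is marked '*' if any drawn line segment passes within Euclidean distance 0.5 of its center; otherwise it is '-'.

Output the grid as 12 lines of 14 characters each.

Answer: --------******
--------*-----
--------******
--------------
--------------
--------------
--------------
--------------
--------------
--------------
--------------
--------------

Derivation:
Segment 0: (10,9) -> (13,9)
Segment 1: (13,9) -> (8,9)
Segment 2: (8,9) -> (8,11)
Segment 3: (8,11) -> (12,11)
Segment 4: (12,11) -> (13,11)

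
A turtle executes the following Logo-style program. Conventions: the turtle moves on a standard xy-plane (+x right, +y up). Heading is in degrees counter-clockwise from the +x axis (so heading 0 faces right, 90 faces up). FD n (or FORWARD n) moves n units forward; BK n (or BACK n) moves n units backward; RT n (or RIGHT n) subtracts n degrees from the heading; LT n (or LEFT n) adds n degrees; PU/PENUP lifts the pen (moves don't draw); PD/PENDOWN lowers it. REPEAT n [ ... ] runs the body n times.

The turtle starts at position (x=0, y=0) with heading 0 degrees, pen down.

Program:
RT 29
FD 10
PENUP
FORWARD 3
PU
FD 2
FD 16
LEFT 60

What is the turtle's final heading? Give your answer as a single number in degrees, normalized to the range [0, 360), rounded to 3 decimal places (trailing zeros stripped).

Answer: 31

Derivation:
Executing turtle program step by step:
Start: pos=(0,0), heading=0, pen down
RT 29: heading 0 -> 331
FD 10: (0,0) -> (8.746,-4.848) [heading=331, draw]
PU: pen up
FD 3: (8.746,-4.848) -> (11.37,-6.303) [heading=331, move]
PU: pen up
FD 2: (11.37,-6.303) -> (13.119,-7.272) [heading=331, move]
FD 16: (13.119,-7.272) -> (27.113,-15.029) [heading=331, move]
LT 60: heading 331 -> 31
Final: pos=(27.113,-15.029), heading=31, 1 segment(s) drawn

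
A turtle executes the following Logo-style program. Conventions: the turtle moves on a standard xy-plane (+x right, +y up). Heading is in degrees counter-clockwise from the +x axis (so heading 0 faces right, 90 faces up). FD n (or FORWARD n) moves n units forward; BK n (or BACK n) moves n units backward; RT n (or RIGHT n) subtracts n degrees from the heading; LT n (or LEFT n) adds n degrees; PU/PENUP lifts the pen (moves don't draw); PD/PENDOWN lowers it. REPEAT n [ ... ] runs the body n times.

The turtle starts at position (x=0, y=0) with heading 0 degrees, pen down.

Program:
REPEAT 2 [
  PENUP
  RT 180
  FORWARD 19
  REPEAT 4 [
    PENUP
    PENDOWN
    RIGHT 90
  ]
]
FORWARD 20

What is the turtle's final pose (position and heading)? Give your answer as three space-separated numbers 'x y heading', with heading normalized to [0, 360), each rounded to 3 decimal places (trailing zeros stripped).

Answer: 20 0 0

Derivation:
Executing turtle program step by step:
Start: pos=(0,0), heading=0, pen down
REPEAT 2 [
  -- iteration 1/2 --
  PU: pen up
  RT 180: heading 0 -> 180
  FD 19: (0,0) -> (-19,0) [heading=180, move]
  REPEAT 4 [
    -- iteration 1/4 --
    PU: pen up
    PD: pen down
    RT 90: heading 180 -> 90
    -- iteration 2/4 --
    PU: pen up
    PD: pen down
    RT 90: heading 90 -> 0
    -- iteration 3/4 --
    PU: pen up
    PD: pen down
    RT 90: heading 0 -> 270
    -- iteration 4/4 --
    PU: pen up
    PD: pen down
    RT 90: heading 270 -> 180
  ]
  -- iteration 2/2 --
  PU: pen up
  RT 180: heading 180 -> 0
  FD 19: (-19,0) -> (0,0) [heading=0, move]
  REPEAT 4 [
    -- iteration 1/4 --
    PU: pen up
    PD: pen down
    RT 90: heading 0 -> 270
    -- iteration 2/4 --
    PU: pen up
    PD: pen down
    RT 90: heading 270 -> 180
    -- iteration 3/4 --
    PU: pen up
    PD: pen down
    RT 90: heading 180 -> 90
    -- iteration 4/4 --
    PU: pen up
    PD: pen down
    RT 90: heading 90 -> 0
  ]
]
FD 20: (0,0) -> (20,0) [heading=0, draw]
Final: pos=(20,0), heading=0, 1 segment(s) drawn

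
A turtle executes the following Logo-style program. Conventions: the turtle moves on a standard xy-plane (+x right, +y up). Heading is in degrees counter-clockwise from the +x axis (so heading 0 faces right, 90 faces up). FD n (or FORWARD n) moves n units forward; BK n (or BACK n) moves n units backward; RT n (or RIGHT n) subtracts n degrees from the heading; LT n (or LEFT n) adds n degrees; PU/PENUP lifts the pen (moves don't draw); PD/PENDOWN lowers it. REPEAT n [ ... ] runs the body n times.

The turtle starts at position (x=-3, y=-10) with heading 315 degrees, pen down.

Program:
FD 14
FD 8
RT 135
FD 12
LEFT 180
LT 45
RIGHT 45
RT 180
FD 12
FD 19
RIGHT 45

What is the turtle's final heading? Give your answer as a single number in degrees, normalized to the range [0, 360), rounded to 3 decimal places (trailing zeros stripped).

Answer: 135

Derivation:
Executing turtle program step by step:
Start: pos=(-3,-10), heading=315, pen down
FD 14: (-3,-10) -> (6.899,-19.899) [heading=315, draw]
FD 8: (6.899,-19.899) -> (12.556,-25.556) [heading=315, draw]
RT 135: heading 315 -> 180
FD 12: (12.556,-25.556) -> (0.556,-25.556) [heading=180, draw]
LT 180: heading 180 -> 0
LT 45: heading 0 -> 45
RT 45: heading 45 -> 0
RT 180: heading 0 -> 180
FD 12: (0.556,-25.556) -> (-11.444,-25.556) [heading=180, draw]
FD 19: (-11.444,-25.556) -> (-30.444,-25.556) [heading=180, draw]
RT 45: heading 180 -> 135
Final: pos=(-30.444,-25.556), heading=135, 5 segment(s) drawn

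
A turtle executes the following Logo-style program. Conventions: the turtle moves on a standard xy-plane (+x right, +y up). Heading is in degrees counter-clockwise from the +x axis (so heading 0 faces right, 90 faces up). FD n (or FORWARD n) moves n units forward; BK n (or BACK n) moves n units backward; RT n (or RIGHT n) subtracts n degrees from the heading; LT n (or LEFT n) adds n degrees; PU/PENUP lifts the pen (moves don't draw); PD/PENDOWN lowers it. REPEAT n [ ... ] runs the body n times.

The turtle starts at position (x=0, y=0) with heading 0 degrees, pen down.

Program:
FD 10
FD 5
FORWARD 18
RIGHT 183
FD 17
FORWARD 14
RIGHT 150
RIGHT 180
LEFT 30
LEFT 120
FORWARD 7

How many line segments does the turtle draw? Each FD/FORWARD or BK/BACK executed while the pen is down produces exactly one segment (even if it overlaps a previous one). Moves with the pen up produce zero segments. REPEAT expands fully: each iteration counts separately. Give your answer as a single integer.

Executing turtle program step by step:
Start: pos=(0,0), heading=0, pen down
FD 10: (0,0) -> (10,0) [heading=0, draw]
FD 5: (10,0) -> (15,0) [heading=0, draw]
FD 18: (15,0) -> (33,0) [heading=0, draw]
RT 183: heading 0 -> 177
FD 17: (33,0) -> (16.023,0.89) [heading=177, draw]
FD 14: (16.023,0.89) -> (2.042,1.622) [heading=177, draw]
RT 150: heading 177 -> 27
RT 180: heading 27 -> 207
LT 30: heading 207 -> 237
LT 120: heading 237 -> 357
FD 7: (2.042,1.622) -> (9.033,1.256) [heading=357, draw]
Final: pos=(9.033,1.256), heading=357, 6 segment(s) drawn
Segments drawn: 6

Answer: 6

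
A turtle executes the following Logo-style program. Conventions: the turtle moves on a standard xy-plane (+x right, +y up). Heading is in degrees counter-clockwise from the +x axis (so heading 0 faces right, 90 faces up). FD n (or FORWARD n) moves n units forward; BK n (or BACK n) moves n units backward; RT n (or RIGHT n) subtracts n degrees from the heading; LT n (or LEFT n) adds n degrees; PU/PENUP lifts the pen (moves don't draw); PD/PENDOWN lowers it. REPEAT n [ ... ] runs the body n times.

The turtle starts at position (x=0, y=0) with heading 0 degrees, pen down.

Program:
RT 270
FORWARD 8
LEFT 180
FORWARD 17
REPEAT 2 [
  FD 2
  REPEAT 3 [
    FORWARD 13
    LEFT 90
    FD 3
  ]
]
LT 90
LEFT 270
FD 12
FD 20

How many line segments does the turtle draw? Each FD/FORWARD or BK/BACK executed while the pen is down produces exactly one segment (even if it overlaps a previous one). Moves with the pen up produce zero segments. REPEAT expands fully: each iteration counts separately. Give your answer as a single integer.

Executing turtle program step by step:
Start: pos=(0,0), heading=0, pen down
RT 270: heading 0 -> 90
FD 8: (0,0) -> (0,8) [heading=90, draw]
LT 180: heading 90 -> 270
FD 17: (0,8) -> (0,-9) [heading=270, draw]
REPEAT 2 [
  -- iteration 1/2 --
  FD 2: (0,-9) -> (0,-11) [heading=270, draw]
  REPEAT 3 [
    -- iteration 1/3 --
    FD 13: (0,-11) -> (0,-24) [heading=270, draw]
    LT 90: heading 270 -> 0
    FD 3: (0,-24) -> (3,-24) [heading=0, draw]
    -- iteration 2/3 --
    FD 13: (3,-24) -> (16,-24) [heading=0, draw]
    LT 90: heading 0 -> 90
    FD 3: (16,-24) -> (16,-21) [heading=90, draw]
    -- iteration 3/3 --
    FD 13: (16,-21) -> (16,-8) [heading=90, draw]
    LT 90: heading 90 -> 180
    FD 3: (16,-8) -> (13,-8) [heading=180, draw]
  ]
  -- iteration 2/2 --
  FD 2: (13,-8) -> (11,-8) [heading=180, draw]
  REPEAT 3 [
    -- iteration 1/3 --
    FD 13: (11,-8) -> (-2,-8) [heading=180, draw]
    LT 90: heading 180 -> 270
    FD 3: (-2,-8) -> (-2,-11) [heading=270, draw]
    -- iteration 2/3 --
    FD 13: (-2,-11) -> (-2,-24) [heading=270, draw]
    LT 90: heading 270 -> 0
    FD 3: (-2,-24) -> (1,-24) [heading=0, draw]
    -- iteration 3/3 --
    FD 13: (1,-24) -> (14,-24) [heading=0, draw]
    LT 90: heading 0 -> 90
    FD 3: (14,-24) -> (14,-21) [heading=90, draw]
  ]
]
LT 90: heading 90 -> 180
LT 270: heading 180 -> 90
FD 12: (14,-21) -> (14,-9) [heading=90, draw]
FD 20: (14,-9) -> (14,11) [heading=90, draw]
Final: pos=(14,11), heading=90, 18 segment(s) drawn
Segments drawn: 18

Answer: 18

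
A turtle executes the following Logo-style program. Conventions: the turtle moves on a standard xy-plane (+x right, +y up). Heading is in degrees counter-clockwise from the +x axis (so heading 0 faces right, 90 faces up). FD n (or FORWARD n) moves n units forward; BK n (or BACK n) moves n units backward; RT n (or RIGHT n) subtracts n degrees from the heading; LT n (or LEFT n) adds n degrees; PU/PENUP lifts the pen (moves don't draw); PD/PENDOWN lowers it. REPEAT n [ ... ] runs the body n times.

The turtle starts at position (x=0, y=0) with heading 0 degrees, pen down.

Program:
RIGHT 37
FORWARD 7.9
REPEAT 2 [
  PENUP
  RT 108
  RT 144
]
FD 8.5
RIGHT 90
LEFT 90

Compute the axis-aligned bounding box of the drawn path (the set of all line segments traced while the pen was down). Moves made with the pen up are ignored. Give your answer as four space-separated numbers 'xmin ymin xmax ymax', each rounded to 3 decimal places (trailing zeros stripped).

Executing turtle program step by step:
Start: pos=(0,0), heading=0, pen down
RT 37: heading 0 -> 323
FD 7.9: (0,0) -> (6.309,-4.754) [heading=323, draw]
REPEAT 2 [
  -- iteration 1/2 --
  PU: pen up
  RT 108: heading 323 -> 215
  RT 144: heading 215 -> 71
  -- iteration 2/2 --
  PU: pen up
  RT 108: heading 71 -> 323
  RT 144: heading 323 -> 179
]
FD 8.5: (6.309,-4.754) -> (-2.189,-4.606) [heading=179, move]
RT 90: heading 179 -> 89
LT 90: heading 89 -> 179
Final: pos=(-2.189,-4.606), heading=179, 1 segment(s) drawn

Segment endpoints: x in {0, 6.309}, y in {-4.754, 0}
xmin=0, ymin=-4.754, xmax=6.309, ymax=0

Answer: 0 -4.754 6.309 0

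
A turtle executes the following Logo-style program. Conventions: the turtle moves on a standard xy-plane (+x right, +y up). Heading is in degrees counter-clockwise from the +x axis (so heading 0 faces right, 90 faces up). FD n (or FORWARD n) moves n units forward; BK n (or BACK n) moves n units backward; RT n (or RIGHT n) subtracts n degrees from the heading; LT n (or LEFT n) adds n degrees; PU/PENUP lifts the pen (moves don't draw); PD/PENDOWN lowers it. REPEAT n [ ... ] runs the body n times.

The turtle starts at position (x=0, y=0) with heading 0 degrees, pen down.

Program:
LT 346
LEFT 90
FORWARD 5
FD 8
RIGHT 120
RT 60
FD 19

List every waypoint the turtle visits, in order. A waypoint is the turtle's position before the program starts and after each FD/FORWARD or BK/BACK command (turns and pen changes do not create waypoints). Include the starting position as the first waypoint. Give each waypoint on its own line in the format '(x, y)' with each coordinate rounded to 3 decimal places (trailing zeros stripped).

Answer: (0, 0)
(1.21, 4.851)
(3.145, 12.614)
(-1.452, -5.822)

Derivation:
Executing turtle program step by step:
Start: pos=(0,0), heading=0, pen down
LT 346: heading 0 -> 346
LT 90: heading 346 -> 76
FD 5: (0,0) -> (1.21,4.851) [heading=76, draw]
FD 8: (1.21,4.851) -> (3.145,12.614) [heading=76, draw]
RT 120: heading 76 -> 316
RT 60: heading 316 -> 256
FD 19: (3.145,12.614) -> (-1.452,-5.822) [heading=256, draw]
Final: pos=(-1.452,-5.822), heading=256, 3 segment(s) drawn
Waypoints (4 total):
(0, 0)
(1.21, 4.851)
(3.145, 12.614)
(-1.452, -5.822)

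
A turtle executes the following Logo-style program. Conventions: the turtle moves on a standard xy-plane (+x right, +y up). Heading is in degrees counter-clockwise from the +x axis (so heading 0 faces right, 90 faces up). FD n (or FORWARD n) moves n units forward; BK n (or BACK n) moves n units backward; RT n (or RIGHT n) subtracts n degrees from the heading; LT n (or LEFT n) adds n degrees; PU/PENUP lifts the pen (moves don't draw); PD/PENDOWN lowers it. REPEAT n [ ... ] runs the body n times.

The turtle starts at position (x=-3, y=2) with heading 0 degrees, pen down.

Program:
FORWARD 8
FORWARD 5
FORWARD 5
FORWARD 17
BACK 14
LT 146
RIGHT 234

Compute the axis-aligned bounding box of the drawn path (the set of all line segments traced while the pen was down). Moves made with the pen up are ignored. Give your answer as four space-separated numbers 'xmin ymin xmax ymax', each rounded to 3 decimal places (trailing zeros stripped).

Answer: -3 2 32 2

Derivation:
Executing turtle program step by step:
Start: pos=(-3,2), heading=0, pen down
FD 8: (-3,2) -> (5,2) [heading=0, draw]
FD 5: (5,2) -> (10,2) [heading=0, draw]
FD 5: (10,2) -> (15,2) [heading=0, draw]
FD 17: (15,2) -> (32,2) [heading=0, draw]
BK 14: (32,2) -> (18,2) [heading=0, draw]
LT 146: heading 0 -> 146
RT 234: heading 146 -> 272
Final: pos=(18,2), heading=272, 5 segment(s) drawn

Segment endpoints: x in {-3, 5, 10, 15, 18, 32}, y in {2}
xmin=-3, ymin=2, xmax=32, ymax=2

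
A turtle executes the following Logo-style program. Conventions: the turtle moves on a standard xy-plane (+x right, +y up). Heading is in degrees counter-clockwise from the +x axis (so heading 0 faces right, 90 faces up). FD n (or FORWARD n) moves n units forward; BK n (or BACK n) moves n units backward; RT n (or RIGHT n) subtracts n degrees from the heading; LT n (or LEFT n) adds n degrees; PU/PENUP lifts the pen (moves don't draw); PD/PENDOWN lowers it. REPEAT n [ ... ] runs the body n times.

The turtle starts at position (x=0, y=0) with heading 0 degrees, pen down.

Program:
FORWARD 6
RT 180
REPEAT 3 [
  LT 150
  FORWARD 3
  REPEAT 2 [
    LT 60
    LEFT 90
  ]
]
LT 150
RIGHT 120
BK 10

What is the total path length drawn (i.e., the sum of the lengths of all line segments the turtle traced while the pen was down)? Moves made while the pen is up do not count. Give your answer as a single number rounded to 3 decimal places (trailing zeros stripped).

Executing turtle program step by step:
Start: pos=(0,0), heading=0, pen down
FD 6: (0,0) -> (6,0) [heading=0, draw]
RT 180: heading 0 -> 180
REPEAT 3 [
  -- iteration 1/3 --
  LT 150: heading 180 -> 330
  FD 3: (6,0) -> (8.598,-1.5) [heading=330, draw]
  REPEAT 2 [
    -- iteration 1/2 --
    LT 60: heading 330 -> 30
    LT 90: heading 30 -> 120
    -- iteration 2/2 --
    LT 60: heading 120 -> 180
    LT 90: heading 180 -> 270
  ]
  -- iteration 2/3 --
  LT 150: heading 270 -> 60
  FD 3: (8.598,-1.5) -> (10.098,1.098) [heading=60, draw]
  REPEAT 2 [
    -- iteration 1/2 --
    LT 60: heading 60 -> 120
    LT 90: heading 120 -> 210
    -- iteration 2/2 --
    LT 60: heading 210 -> 270
    LT 90: heading 270 -> 0
  ]
  -- iteration 3/3 --
  LT 150: heading 0 -> 150
  FD 3: (10.098,1.098) -> (7.5,2.598) [heading=150, draw]
  REPEAT 2 [
    -- iteration 1/2 --
    LT 60: heading 150 -> 210
    LT 90: heading 210 -> 300
    -- iteration 2/2 --
    LT 60: heading 300 -> 0
    LT 90: heading 0 -> 90
  ]
]
LT 150: heading 90 -> 240
RT 120: heading 240 -> 120
BK 10: (7.5,2.598) -> (12.5,-6.062) [heading=120, draw]
Final: pos=(12.5,-6.062), heading=120, 5 segment(s) drawn

Segment lengths:
  seg 1: (0,0) -> (6,0), length = 6
  seg 2: (6,0) -> (8.598,-1.5), length = 3
  seg 3: (8.598,-1.5) -> (10.098,1.098), length = 3
  seg 4: (10.098,1.098) -> (7.5,2.598), length = 3
  seg 5: (7.5,2.598) -> (12.5,-6.062), length = 10
Total = 25

Answer: 25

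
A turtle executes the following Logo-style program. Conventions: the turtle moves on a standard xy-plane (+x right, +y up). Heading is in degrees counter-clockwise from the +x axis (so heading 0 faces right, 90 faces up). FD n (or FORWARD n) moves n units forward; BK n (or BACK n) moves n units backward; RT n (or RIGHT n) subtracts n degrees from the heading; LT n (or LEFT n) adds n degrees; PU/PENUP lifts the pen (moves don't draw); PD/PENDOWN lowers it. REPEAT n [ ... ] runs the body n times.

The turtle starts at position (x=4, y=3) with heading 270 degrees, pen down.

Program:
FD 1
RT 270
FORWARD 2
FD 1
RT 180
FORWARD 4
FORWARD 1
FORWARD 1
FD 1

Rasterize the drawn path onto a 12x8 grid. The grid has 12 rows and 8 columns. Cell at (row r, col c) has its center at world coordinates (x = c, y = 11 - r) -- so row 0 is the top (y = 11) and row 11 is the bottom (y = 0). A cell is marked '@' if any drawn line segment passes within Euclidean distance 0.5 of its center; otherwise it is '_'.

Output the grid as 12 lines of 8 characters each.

Answer: ________
________
________
________
________
________
________
________
____@___
@@@@@@@@
________
________

Derivation:
Segment 0: (4,3) -> (4,2)
Segment 1: (4,2) -> (6,2)
Segment 2: (6,2) -> (7,2)
Segment 3: (7,2) -> (3,2)
Segment 4: (3,2) -> (2,2)
Segment 5: (2,2) -> (1,2)
Segment 6: (1,2) -> (0,2)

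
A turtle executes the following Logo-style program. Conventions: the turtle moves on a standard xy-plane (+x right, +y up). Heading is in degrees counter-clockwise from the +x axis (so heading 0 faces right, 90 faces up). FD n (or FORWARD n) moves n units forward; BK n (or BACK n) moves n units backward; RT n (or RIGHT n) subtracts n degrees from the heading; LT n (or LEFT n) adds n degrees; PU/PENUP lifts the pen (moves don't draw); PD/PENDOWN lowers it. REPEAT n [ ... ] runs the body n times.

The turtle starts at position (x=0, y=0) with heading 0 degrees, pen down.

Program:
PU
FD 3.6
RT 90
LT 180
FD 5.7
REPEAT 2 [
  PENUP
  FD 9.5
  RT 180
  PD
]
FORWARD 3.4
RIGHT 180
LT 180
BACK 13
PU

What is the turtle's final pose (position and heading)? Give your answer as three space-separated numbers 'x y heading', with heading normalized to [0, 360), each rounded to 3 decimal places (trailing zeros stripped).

Executing turtle program step by step:
Start: pos=(0,0), heading=0, pen down
PU: pen up
FD 3.6: (0,0) -> (3.6,0) [heading=0, move]
RT 90: heading 0 -> 270
LT 180: heading 270 -> 90
FD 5.7: (3.6,0) -> (3.6,5.7) [heading=90, move]
REPEAT 2 [
  -- iteration 1/2 --
  PU: pen up
  FD 9.5: (3.6,5.7) -> (3.6,15.2) [heading=90, move]
  RT 180: heading 90 -> 270
  PD: pen down
  -- iteration 2/2 --
  PU: pen up
  FD 9.5: (3.6,15.2) -> (3.6,5.7) [heading=270, move]
  RT 180: heading 270 -> 90
  PD: pen down
]
FD 3.4: (3.6,5.7) -> (3.6,9.1) [heading=90, draw]
RT 180: heading 90 -> 270
LT 180: heading 270 -> 90
BK 13: (3.6,9.1) -> (3.6,-3.9) [heading=90, draw]
PU: pen up
Final: pos=(3.6,-3.9), heading=90, 2 segment(s) drawn

Answer: 3.6 -3.9 90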